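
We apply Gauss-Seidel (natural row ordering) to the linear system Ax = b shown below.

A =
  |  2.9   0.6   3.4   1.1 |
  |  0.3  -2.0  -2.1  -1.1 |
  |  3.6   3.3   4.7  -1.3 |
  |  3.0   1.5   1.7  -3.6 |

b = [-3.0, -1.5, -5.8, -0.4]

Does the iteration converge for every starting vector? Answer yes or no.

A = D + L + U where D = diag(2.9, -2, 4.7, -3.6).
Gauss-Seidel: T = -(D+L)⁻¹U, row 0 first, T[0,1] = -(0.6)/(2.9) = -0.2069; later rows by forward substitution.
  T[0,:] = [+0.0000, -0.2069, -1.1724, -0.3793]
  T[1,:] = [+0.0000, -0.0310, -1.2259, -0.6069]
  T[2,:] = [+0.0000, +0.1803, +1.7587, +0.9933]
  T[3,:] = [+0.0000, -0.1002, -0.6573, -0.0999]
|roots of det(T-λI)|: 1.1600, 0.3413, 0.1265, 0.0000.
spectral radius ρ = 1.1600; 1.1600 > 1: divergent.

no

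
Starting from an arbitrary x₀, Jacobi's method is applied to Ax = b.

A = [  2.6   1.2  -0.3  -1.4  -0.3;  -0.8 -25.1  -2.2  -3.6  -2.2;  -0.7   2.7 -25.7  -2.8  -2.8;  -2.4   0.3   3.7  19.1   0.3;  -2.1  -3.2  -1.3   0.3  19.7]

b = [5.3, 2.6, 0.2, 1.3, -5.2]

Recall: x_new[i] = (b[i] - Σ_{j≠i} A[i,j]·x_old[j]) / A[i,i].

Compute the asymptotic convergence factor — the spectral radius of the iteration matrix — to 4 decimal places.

0.3660

Diagonal D = diag(2.6, -25.1, -25.7, 19.1, 19.7); L, U strict lower/upper.
Jacobi T = -D⁻¹(L+U): T[1,0] = -(-0.8)/(-25.1) = -0.0319; T[1,1] = 0.
  T[0,:] = [+0.0000, -0.4615, +0.1154, +0.5385, +0.1154]
  T[1,:] = [-0.0319, +0.0000, -0.0876, -0.1434, -0.0876]
  T[2,:] = [-0.0272, +0.1051, +0.0000, -0.1089, -0.1089]
  T[3,:] = [+0.1257, -0.0157, -0.1937, +0.0000, -0.0157]
  T[4,:] = [+0.1066, +0.1624, +0.0660, -0.0152, +0.0000]
|eigenvalues of T|: 0.3660, 0.2159, 0.1091, 0.1091, 0.0973.
ρ(T) = max|λ| = 0.3660; 0.3660 < 1 ⇒ converges.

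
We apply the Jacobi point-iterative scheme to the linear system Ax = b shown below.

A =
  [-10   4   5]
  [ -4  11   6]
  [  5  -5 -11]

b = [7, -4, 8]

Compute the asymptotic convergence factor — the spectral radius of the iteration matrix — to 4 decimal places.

0.9062

Diagonal D = diag(-10, 11, -11); L, U strict lower/upper.
Jacobi T = -D⁻¹(L+U): T[1,2] = -(6)/(11) = -0.5455; T[1,1] = 0.
  T[0,:] = [+0.0000, +0.4000, +0.5000]
  T[1,:] = [+0.3636, +0.0000, -0.5455]
  T[2,:] = [+0.4545, -0.4545, +0.0000]
eigenvalue magnitudes: 0.9062, 0.5216, 0.3846.
spectral radius ρ = 0.9062; 0.9062 < 1, so it converges for any x₀.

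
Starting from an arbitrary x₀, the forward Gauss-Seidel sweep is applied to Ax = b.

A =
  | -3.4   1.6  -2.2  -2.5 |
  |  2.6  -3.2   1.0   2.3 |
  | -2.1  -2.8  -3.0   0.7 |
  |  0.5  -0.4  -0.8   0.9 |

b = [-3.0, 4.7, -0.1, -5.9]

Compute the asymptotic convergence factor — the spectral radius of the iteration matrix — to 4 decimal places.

1.6102

A = D + L + U where D = diag(-3.4, -3.2, -3, 0.9).
Gauss-Seidel: T = -(D+L)⁻¹U, row 0 first, T[0,2] = -(-2.2)/(-3.4) = -0.6471; later rows by forward substitution.
  T[0,:] = [+0.0000  +0.4706  -0.6471  -0.7353]
  T[1,:] = [+0.0000  +0.3824  -0.2132  +0.1213]
  T[2,:] = [+0.0000  -0.6863  +0.6520  +0.6348]
  T[3,:] = [+0.0000  -0.7015  +0.8442  +1.0267]
eigenvalue magnitudes: 1.6102, 0.4757, 0.0249, 0.0000.
ρ(T) = max|λ| = 1.6102; 1.6102 > 1 ⇒ diverges.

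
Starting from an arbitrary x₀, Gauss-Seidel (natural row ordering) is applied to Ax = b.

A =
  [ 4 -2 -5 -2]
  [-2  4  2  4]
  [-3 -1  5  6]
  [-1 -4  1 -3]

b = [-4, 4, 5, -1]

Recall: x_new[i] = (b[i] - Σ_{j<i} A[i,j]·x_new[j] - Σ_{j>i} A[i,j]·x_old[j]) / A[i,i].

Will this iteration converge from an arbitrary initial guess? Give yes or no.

Split A = D + L + U, D = diag(4, 4, 5, -3).
T_GS = -(D+L)⁻¹U: row 0 first, T[0,1] = -(-2)/(4) = +0.5000; later rows by forward substitution.
  T[0,:] = [+0.0000  +0.5000  +1.2500  +0.5000]
  T[1,:] = [+0.0000  +0.2500  +0.1250  -0.7500]
  T[2,:] = [+0.0000  +0.3500  +0.7750  -1.0500]
  T[3,:] = [+0.0000  -0.3833  -0.3250  +0.4833]
moduli |λ_i(T)| = 1.4492, 0.2939, 0.2348, 0.0000.
ρ = 1.4492; 1.4492 > 1 ⇒ diverges.

no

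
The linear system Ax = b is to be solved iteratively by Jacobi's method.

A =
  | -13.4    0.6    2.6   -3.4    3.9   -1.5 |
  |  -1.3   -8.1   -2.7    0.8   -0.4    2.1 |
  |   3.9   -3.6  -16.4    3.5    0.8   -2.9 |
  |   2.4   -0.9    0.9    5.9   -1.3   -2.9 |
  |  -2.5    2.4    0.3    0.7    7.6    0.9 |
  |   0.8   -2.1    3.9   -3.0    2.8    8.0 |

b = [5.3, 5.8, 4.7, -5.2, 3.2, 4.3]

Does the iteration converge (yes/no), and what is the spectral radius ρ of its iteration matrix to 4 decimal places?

yes, ρ = 0.9148

A = D + L + U where D = diag(-13.4, -8.1, -16.4, 5.9, 7.6, 8).
Jacobi: T = -D⁻¹(L+U), T[1,2] = -(-2.7)/(-8.1) = -0.3333; T[1,1] = 0.
  T[0,:] = [+0.0000, +0.0448, +0.1940, -0.2537, +0.2910, -0.1119]
  T[1,:] = [-0.1605, +0.0000, -0.3333, +0.0988, -0.0494, +0.2593]
  T[2,:] = [+0.2378, -0.2195, +0.0000, +0.2134, +0.0488, -0.1768]
  T[3,:] = [-0.4068, +0.1525, -0.1525, +0.0000, +0.2203, +0.4915]
  T[4,:] = [+0.3289, -0.3158, -0.0395, -0.0921, +0.0000, -0.1184]
  T[5,:] = [-0.1000, +0.2625, -0.4875, +0.3750, -0.3500, +0.0000]
|eigenvalues of T|: 0.9148, 0.7111, 0.1986, 0.1698, 0.1698, 0.1290.
ρ = 0.9148; 0.9148 < 1 ⇒ converges.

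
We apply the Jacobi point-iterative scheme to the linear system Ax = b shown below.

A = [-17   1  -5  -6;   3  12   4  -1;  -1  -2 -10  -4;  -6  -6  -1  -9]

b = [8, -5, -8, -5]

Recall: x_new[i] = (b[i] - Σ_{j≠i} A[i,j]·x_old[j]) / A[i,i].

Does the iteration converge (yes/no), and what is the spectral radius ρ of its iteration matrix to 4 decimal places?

Let D = diag(-17, 12, -10, -9); L, U the strict triangles.
Jacobi: T = -D⁻¹(L+U), T[2,1] = -(-2)/(-10) = -0.2000; T[2,2] = 0.
  T[0,:] = [+0.0000 +0.0588 -0.2941 -0.3529]
  T[1,:] = [-0.2500 +0.0000 -0.3333 +0.0833]
  T[2,:] = [-0.1000 -0.2000 +0.0000 -0.4000]
  T[3,:] = [-0.6667 -0.6667 -0.1111 +0.0000]
moduli |λ_i(T)| = 0.7914, 0.5442, 0.5442, 0.0323.
ρ(T) = max|λ| = 0.7914; 0.7914 < 1, so it converges for any x₀.

yes, ρ = 0.7914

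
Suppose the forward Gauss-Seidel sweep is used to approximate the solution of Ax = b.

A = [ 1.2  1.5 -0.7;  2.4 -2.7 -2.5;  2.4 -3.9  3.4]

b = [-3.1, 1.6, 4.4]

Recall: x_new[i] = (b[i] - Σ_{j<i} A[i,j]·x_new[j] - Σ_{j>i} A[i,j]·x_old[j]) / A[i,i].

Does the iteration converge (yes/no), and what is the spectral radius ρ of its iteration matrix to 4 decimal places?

no, ρ = 1.4113

Let D = diag(1.2, -2.7, 3.4); L, U the strict triangles.
T_GS = -(D+L)⁻¹U: row 0 first, T[0,2] = -(-0.7)/(1.2) = +0.5833; later rows by forward substitution.
  T[0,:] = [+0.0000 -1.2500 +0.5833]
  T[1,:] = [+0.0000 -1.1111 -0.4074]
  T[2,:] = [+0.0000 -0.3922 -0.8791]
moduli |λ_i(T)| = 1.4113, 0.5789, 0.0000.
ρ(T) = max|λ| = 1.4113; 1.4113 > 1: divergent.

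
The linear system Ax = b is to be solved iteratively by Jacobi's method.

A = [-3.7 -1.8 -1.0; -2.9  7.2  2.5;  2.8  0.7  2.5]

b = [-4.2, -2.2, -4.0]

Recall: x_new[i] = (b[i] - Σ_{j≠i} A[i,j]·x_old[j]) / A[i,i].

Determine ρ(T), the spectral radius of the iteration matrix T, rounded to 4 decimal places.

Write A = D+L+U with D = diag(-3.7, 7.2, 2.5).
Jacobi: T = -D⁻¹(L+U), T[0,1] = -(-1.8)/(-3.7) = -0.4865; T[0,0] = 0.
  T[0,:] = [+0.0000, -0.4865, -0.2703]
  T[1,:] = [+0.4028, +0.0000, -0.3472]
  T[2,:] = [-1.1200, -0.2800, +0.0000]
|roots of det(T-λI)|: 0.6652, 0.4884, 0.4884.
ρ = 0.6652; 0.6652 < 1, so it converges for any x₀.

0.6652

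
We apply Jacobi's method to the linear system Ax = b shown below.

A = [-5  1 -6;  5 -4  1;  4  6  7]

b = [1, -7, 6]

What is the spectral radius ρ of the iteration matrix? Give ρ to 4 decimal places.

1.2995

Split A = D + L + U, D = diag(-5, -4, 7).
Jacobi: T = -D⁻¹(L+U), T[2,0] = -(4)/(7) = -0.5714; T[2,2] = 0.
  T[0,:] = [+0.0000  +0.2000  -1.2000]
  T[1,:] = [+1.2500  +0.0000  +0.2500]
  T[2,:] = [-0.5714  -0.8571  +0.0000]
moduli |λ_i(T)| = 1.2995, 0.9836, 0.9836.
ρ = 1.2995; 1.2995 > 1 ⇒ diverges.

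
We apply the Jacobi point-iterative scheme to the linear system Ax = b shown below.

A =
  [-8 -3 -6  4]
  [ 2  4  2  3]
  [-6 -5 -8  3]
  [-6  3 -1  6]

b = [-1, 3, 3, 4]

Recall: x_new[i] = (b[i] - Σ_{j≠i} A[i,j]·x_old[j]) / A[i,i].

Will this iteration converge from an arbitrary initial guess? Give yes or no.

no

Split A = D + L + U, D = diag(-8, 4, -8, 6).
Jacobi T = -D⁻¹(L+U): T[2,1] = -(-5)/(-8) = -0.6250; T[2,2] = 0.
  T[0,:] = [+0.0000, -0.3750, -0.7500, +0.5000]
  T[1,:] = [-0.5000, +0.0000, -0.5000, -0.7500]
  T[2,:] = [-0.7500, -0.6250, +0.0000, +0.3750]
  T[3,:] = [+1.0000, -0.5000, +0.1667, +0.0000]
|λ(T)| sorted: 1.2595, 1.0634, 0.8929, 0.6968.
ρ = 1.2595; 1.2595 > 1: divergent.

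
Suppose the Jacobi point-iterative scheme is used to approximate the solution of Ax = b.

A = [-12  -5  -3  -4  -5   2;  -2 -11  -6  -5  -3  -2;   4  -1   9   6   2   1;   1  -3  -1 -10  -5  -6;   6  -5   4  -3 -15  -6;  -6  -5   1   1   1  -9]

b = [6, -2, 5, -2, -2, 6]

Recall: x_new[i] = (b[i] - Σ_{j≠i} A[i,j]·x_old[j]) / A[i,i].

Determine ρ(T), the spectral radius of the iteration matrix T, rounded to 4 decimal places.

1.1282

A = D + L + U where D = diag(-12, -11, 9, -10, -15, -9).
Jacobi T = -D⁻¹(L+U): T[5,3] = -(1)/(-9) = +0.1111; T[5,5] = 0.
  T[0,:] = [+0.0000  -0.4167  -0.2500  -0.3333  -0.4167  +0.1667]
  T[1,:] = [-0.1818  +0.0000  -0.5455  -0.4545  -0.2727  -0.1818]
  T[2,:] = [-0.4444  +0.1111  +0.0000  -0.6667  -0.2222  -0.1111]
  T[3,:] = [+0.1000  -0.3000  -0.1000  +0.0000  -0.5000  -0.6000]
  T[4,:] = [+0.4000  -0.3333  +0.2667  -0.2000  +0.0000  -0.4000]
  T[5,:] = [-0.6667  -0.5556  +0.1111  +0.1111  +0.1111  +0.0000]
|eigenvalues of T|: 1.1282, 0.7443, 0.7443, 0.5363, 0.5066, 0.5066.
spectral radius ρ = 1.1282; 1.1282 > 1, so it fails to converge.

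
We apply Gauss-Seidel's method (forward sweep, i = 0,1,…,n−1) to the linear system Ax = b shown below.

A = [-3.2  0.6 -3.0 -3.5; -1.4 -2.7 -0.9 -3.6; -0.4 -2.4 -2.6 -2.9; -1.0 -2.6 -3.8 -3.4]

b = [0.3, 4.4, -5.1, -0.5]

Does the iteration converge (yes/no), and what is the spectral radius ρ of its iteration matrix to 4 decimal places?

Split A = D + L + U, D = diag(-3.2, -2.7, -2.6, -3.4).
Gauss-Seidel: T = -(D+L)⁻¹U, row 0 first, T[0,3] = -(-3.5)/(-3.2) = -1.0938; later rows by forward substitution.
  T[0,:] = [+0.0000, +0.1875, -0.9375, -1.0938]
  T[1,:] = [+0.0000, -0.0972, +0.1528, -0.7662]
  T[2,:] = [+0.0000, +0.0609, +0.0032, -0.2399]
  T[3,:] = [+0.0000, -0.0489, +0.1553, +1.1757]
eigenvalue magnitudes: 1.1696, 0.1835, 0.0956, 0.0000.
spectral radius ρ = 1.1696; 1.1696 > 1: divergent.

no, ρ = 1.1696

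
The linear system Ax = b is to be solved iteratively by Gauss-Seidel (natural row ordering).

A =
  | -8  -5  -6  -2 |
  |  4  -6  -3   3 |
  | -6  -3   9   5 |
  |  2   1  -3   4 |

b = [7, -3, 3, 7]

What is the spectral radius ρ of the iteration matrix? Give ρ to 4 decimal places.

1.3989

Let D = diag(-8, -6, 9, 4); L, U the strict triangles.
GS T = -(D+L)⁻¹U: row 0 first, T[0,2] = -(-6)/(-8) = -0.7500; later rows by forward substitution.
  T[0,:] = [+0.0000 -0.6250 -0.7500 -0.2500]
  T[1,:] = [+0.0000 -0.4167 -1.0000 +0.3333]
  T[2,:] = [+0.0000 -0.5556 -0.8333 -0.6111]
  T[3,:] = [+0.0000 +0.0000 +0.0000 -0.4167]
eigenvalue magnitudes: 1.3989, 0.4167, 0.1489, 0.0000.
ρ = 1.3989; 1.3989 > 1: divergent.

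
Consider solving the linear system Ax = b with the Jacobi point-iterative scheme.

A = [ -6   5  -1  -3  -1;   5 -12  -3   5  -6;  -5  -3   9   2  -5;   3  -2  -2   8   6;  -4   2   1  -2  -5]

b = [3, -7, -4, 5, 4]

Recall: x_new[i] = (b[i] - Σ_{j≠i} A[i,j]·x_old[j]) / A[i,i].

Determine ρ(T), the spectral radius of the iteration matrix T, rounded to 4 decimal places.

1.1904

Split A = D + L + U, D = diag(-6, -12, 9, 8, -5).
T_J = -D⁻¹(L+U): T[1,4] = -(-6)/(-12) = -0.5000; T[1,1] = 0.
  T[0,:] = [+0.0000, +0.8333, -0.1667, -0.5000, -0.1667]
  T[1,:] = [+0.4167, +0.0000, -0.2500, +0.4167, -0.5000]
  T[2,:] = [+0.5556, +0.3333, +0.0000, -0.2222, +0.5556]
  T[3,:] = [-0.3750, +0.2500, +0.2500, +0.0000, -0.7500]
  T[4,:] = [-0.8000, +0.4000, +0.2000, -0.4000, +0.0000]
moduli |λ_i(T)| = 1.1904, 0.7102, 0.5172, 0.5172, 0.2084.
ρ(T) = max|λ| = 1.1904; 1.1904 > 1, so it fails to converge.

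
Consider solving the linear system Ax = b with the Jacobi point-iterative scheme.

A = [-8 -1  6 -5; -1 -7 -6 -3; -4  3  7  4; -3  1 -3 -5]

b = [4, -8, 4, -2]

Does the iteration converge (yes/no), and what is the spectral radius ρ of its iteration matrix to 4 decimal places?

no, ρ = 1.3470

Write A = D+L+U with D = diag(-8, -7, 7, -5).
Jacobi T = -D⁻¹(L+U): T[1,0] = -(-1)/(-7) = -0.1429; T[1,1] = 0.
  T[0,:] = [+0.0000  -0.1250  +0.7500  -0.6250]
  T[1,:] = [-0.1429  +0.0000  -0.8571  -0.4286]
  T[2,:] = [+0.5714  -0.4286  +0.0000  -0.5714]
  T[3,:] = [-0.6000  +0.2000  -0.6000  +0.0000]
|λ(T)| sorted: 1.3470, 0.7970, 0.6565, 0.1064.
ρ(T) = max|λ| = 1.3470; 1.3470 > 1, so it fails to converge.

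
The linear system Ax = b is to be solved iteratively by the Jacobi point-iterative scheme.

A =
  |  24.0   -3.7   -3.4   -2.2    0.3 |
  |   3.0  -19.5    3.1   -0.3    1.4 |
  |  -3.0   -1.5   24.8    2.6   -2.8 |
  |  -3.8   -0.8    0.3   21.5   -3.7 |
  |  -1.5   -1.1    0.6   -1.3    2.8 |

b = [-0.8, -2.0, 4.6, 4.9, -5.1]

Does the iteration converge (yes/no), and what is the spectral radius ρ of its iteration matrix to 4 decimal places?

Write A = D+L+U with D = diag(24, -19.5, 24.8, 21.5, 2.8).
T_J = -D⁻¹(L+U): T[4,2] = -(0.6)/(2.8) = -0.2143; T[4,4] = 0.
  T[0,:] = [+0.0000, +0.1542, +0.1417, +0.0917, -0.0125]
  T[1,:] = [+0.1538, +0.0000, +0.1590, -0.0154, +0.0718]
  T[2,:] = [+0.1210, +0.0605, +0.0000, -0.1048, +0.1129]
  T[3,:] = [+0.1767, +0.0372, -0.0140, +0.0000, +0.1721]
  T[4,:] = [+0.5357, +0.3929, -0.2143, +0.4643, +0.0000]
moduli |λ_i(T)| = 0.4490, 0.2645, 0.2645, 0.1259, 0.1211.
spectral radius ρ = 0.4490; 0.4490 < 1, so it converges for any x₀.

yes, ρ = 0.4490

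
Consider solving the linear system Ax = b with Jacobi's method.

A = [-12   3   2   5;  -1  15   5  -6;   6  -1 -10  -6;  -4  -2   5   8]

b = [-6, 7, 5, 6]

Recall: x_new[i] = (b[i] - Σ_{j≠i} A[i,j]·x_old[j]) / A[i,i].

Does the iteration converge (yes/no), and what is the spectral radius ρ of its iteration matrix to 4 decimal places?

yes, ρ = 0.9482

A = D + L + U where D = diag(-12, 15, -10, 8).
Jacobi T = -D⁻¹(L+U): T[1,0] = -(-1)/(15) = +0.0667; T[1,1] = 0.
  T[0,:] = [+0.0000, +0.2500, +0.1667, +0.4167]
  T[1,:] = [+0.0667, +0.0000, -0.3333, +0.4000]
  T[2,:] = [+0.6000, -0.1000, +0.0000, -0.6000]
  T[3,:] = [+0.5000, +0.2500, -0.6250, +0.0000]
|eigenvalues of T|: 0.9482, 0.7473, 0.4078, 0.2069.
ρ(T) = max|λ| = 0.9482; 0.9482 < 1, so it converges for any x₀.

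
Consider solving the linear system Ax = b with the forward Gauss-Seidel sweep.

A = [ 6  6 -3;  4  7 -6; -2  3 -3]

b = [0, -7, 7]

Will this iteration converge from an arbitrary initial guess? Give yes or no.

A = D + L + U where D = diag(6, 7, -3).
Gauss-Seidel: T = -(D+L)⁻¹U, row 0 first, T[0,2] = -(-3)/(6) = +0.5000; later rows by forward substitution.
  T[0,:] = [+0.0000, -1.0000, +0.5000]
  T[1,:] = [+0.0000, +0.5714, +0.5714]
  T[2,:] = [+0.0000, +1.2381, +0.2381]
|eigenvalues of T|: 1.2622, 0.4527, 0.0000.
ρ = 1.2622; 1.2622 > 1, so it fails to converge.

no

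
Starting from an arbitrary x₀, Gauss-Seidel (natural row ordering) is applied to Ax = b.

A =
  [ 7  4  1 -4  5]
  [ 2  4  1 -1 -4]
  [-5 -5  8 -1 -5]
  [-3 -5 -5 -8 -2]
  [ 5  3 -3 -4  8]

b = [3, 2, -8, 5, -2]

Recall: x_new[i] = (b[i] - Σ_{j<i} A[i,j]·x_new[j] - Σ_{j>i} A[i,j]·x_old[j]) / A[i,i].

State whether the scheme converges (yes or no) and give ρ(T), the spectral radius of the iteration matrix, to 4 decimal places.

Let D = diag(7, 4, 8, -8, 8); L, U the strict triangles.
Gauss-Seidel: T = -(D+L)⁻¹U, row 0 first, T[0,2] = -(1)/(7) = -0.1429; later rows by forward substitution.
  T[0,:] = [+0.0000, -0.5714, -0.1429, +0.5714, -0.7143]
  T[1,:] = [+0.0000, +0.2857, -0.1786, -0.0357, +1.3571]
  T[2,:] = [+0.0000, -0.1786, -0.2009, +0.4598, +1.0268]
  T[3,:] = [+0.0000, +0.1473, +0.2907, -0.4794, -1.4721]
  T[4,:] = [+0.0000, +0.2567, +0.2263, -0.4110, -0.4135]
eigenvalue magnitudes: 1.6353, 0.7324, 0.0483, 0.0483, 0.0000.
ρ(T) = max|λ| = 1.6353; 1.6353 > 1 ⇒ diverges.

no, ρ = 1.6353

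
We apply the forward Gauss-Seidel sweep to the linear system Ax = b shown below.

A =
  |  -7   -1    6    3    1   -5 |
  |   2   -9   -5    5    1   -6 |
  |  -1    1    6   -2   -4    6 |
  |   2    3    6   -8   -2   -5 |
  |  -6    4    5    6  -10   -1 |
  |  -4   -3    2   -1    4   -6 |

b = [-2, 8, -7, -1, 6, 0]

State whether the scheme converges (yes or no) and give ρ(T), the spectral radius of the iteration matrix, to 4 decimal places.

A = D + L + U where D = diag(-7, -9, 6, -8, -10, -6).
Gauss-Seidel: T = -(D+L)⁻¹U, row 0 first, T[0,5] = -(-5)/(-7) = -0.7143; later rows by forward substitution.
  T[0,:] = [+0.0000  -0.1429  +0.8571  +0.4286  +0.1429  -0.7143]
  T[1,:] = [+0.0000  -0.0317  -0.3651  +0.6508  +0.1429  -0.8254]
  T[2,:] = [+0.0000  -0.0185  +0.2037  +0.2963  +0.6667  -0.9815]
  T[3,:] = [+0.0000  -0.0615  +0.2302  +0.5734  +0.3393  -1.8492]
  T[4,:] = [+0.0000  +0.0269  -0.4204  +0.4954  +0.5083  -1.6019]
  T[5,:] = [+0.0000  +0.1331  -0.6396  -0.2777  +0.3379  -0.1980]
eigenvalue magnitudes: 1.4935, 0.6640, 0.6640, 0.3884, 0.0017, 0.0000.
ρ = 1.4935; 1.4935 > 1, so it fails to converge.

no, ρ = 1.4935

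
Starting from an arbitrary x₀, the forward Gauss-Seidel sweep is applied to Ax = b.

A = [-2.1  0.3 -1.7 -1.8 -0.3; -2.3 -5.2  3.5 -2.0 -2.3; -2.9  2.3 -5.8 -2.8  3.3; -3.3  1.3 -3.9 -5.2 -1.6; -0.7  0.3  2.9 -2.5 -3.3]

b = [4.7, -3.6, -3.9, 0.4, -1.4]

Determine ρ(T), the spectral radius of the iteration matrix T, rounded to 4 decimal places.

1.6318

Split A = D + L + U, D = diag(-2.1, -5.2, -5.8, -5.2, -3.3).
Gauss-Seidel: T = -(D+L)⁻¹U, row 0 first, T[0,3] = -(-1.8)/(-2.1) = -0.8571; later rows by forward substitution.
  T[0,:] = [+0.0000 +0.1429 -0.8095 -0.8571 -0.1429]
  T[1,:] = [+0.0000 -0.0632 +1.0311 -0.0055 -0.3791]
  T[2,:] = [+0.0000 -0.0965 +0.8137 -0.0564 +0.4901]
  T[3,:] = [+0.0000 -0.0341 +0.1613 +0.5849 -0.6794]
  T[4,:] = [+0.0000 -0.0950 +0.8583 -0.3113 +0.9412]
|eigenvalues of T|: 1.6318, 0.5953, 0.0558, 0.0558, 0.0000.
ρ = 1.6318; 1.6318 > 1 ⇒ diverges.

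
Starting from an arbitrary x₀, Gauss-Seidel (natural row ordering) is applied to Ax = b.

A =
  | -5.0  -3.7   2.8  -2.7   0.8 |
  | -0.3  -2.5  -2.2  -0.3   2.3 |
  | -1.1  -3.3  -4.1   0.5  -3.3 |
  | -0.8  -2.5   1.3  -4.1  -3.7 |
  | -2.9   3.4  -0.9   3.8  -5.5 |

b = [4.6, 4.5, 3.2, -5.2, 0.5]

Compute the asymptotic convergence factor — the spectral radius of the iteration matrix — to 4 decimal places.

Write A = D+L+U with D = diag(-5, -2.5, -4.1, -4.1, -5.5).
Gauss-Seidel: T = -(D+L)⁻¹U, row 0 first, T[0,4] = -(0.8)/(-5) = +0.1600; later rows by forward substitution.
  T[0,:] = [+0.0000 -0.7400 +0.5600 -0.5400 +0.1600]
  T[1,:] = [+0.0000 +0.0888 -0.9472 -0.0552 +0.9008]
  T[2,:] = [+0.0000 +0.1271 +0.6121 +0.3113 -1.5728]
  T[3,:] = [+0.0000 +0.1305 +0.6624 +0.2377 -1.9816]
  T[4,:] = [+0.0000 +0.5145 -0.5233 +0.3639 -0.6393]
moduli |λ_i(T)| = 1.3445, 0.5388, 0.5388, 0.0968, 0.0000.
ρ = 1.3445; 1.3445 > 1: divergent.

1.3445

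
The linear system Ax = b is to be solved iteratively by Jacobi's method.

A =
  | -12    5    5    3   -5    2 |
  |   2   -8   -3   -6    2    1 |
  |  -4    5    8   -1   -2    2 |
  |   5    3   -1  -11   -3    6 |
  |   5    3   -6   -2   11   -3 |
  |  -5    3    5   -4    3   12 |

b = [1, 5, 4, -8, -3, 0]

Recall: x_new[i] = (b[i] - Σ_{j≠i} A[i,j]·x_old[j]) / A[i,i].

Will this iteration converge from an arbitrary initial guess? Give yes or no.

A = D + L + U where D = diag(-12, -8, 8, -11, 11, 12).
T_J = -D⁻¹(L+U): T[0,2] = -(5)/(-12) = +0.4167; T[0,0] = 0.
  T[0,:] = [+0.0000, +0.4167, +0.4167, +0.2500, -0.4167, +0.1667]
  T[1,:] = [+0.2500, +0.0000, -0.3750, -0.7500, +0.2500, +0.1250]
  T[2,:] = [+0.5000, -0.6250, +0.0000, +0.1250, +0.2500, -0.2500]
  T[3,:] = [+0.4545, +0.2727, -0.0909, +0.0000, -0.2727, +0.5455]
  T[4,:] = [-0.4545, -0.2727, +0.5455, +0.1818, +0.0000, +0.2727]
  T[5,:] = [+0.4167, -0.2500, -0.4167, +0.3333, -0.2500, +0.0000]
eigenvalue magnitudes: 1.1560, 0.7884, 0.7884, 0.3831, 0.3613, 0.3613.
ρ = 1.1560; 1.1560 > 1, so it fails to converge.

no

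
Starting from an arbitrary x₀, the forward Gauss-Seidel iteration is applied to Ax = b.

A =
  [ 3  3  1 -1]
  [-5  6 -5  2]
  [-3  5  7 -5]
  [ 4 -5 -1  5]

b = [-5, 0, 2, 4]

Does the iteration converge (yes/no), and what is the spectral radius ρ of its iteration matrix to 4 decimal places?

Split A = D + L + U, D = diag(3, 6, 7, 5).
Gauss-Seidel: T = -(D+L)⁻¹U, row 0 first, T[0,2] = -(1)/(3) = -0.3333; later rows by forward substitution.
  T[0,:] = [+0.0000, -1.0000, -0.3333, +0.3333]
  T[1,:] = [+0.0000, -0.8333, +0.5556, -0.0556]
  T[2,:] = [+0.0000, +0.1667, -0.5397, +0.8968]
  T[3,:] = [+0.0000, +0.0000, +0.7143, -0.1429]
|λ(T)| sorted: 1.3020, 0.7211, 0.5072, 0.0000.
ρ(T) = max|λ| = 1.3020; 1.3020 > 1 ⇒ diverges.

no, ρ = 1.3020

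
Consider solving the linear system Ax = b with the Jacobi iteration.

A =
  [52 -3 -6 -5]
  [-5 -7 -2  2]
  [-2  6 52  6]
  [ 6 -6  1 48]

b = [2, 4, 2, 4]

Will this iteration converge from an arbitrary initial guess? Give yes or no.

Write A = D+L+U with D = diag(52, -7, 52, 48).
Jacobi T = -D⁻¹(L+U): T[0,2] = -(-6)/(52) = +0.1154; T[0,0] = 0.
  T[0,:] = [+0.0000  +0.0577  +0.1154  +0.0962]
  T[1,:] = [-0.7143  +0.0000  -0.2857  +0.2857]
  T[2,:] = [+0.0385  -0.1154  +0.0000  -0.1154]
  T[3,:] = [-0.1250  +0.1250  -0.0208  +0.0000]
moduli |λ_i(T)| = 0.2520, 0.1931, 0.1728, 0.1728.
ρ(T) = max|λ| = 0.2520; 0.2520 < 1, so it converges for any x₀.

yes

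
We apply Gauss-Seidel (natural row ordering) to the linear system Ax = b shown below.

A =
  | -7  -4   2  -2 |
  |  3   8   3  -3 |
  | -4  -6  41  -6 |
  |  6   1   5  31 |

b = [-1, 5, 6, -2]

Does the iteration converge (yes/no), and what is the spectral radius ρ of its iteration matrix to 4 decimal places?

Diagonal D = diag(-7, 8, 41, 31); L, U strict lower/upper.
T_GS = -(D+L)⁻¹U: row 0 first, T[0,1] = -(-4)/(-7) = -0.5714; later rows by forward substitution.
  T[0,:] = [+0.0000 -0.5714 +0.2857 -0.2857]
  T[1,:] = [+0.0000 +0.2143 -0.4821 +0.4821]
  T[2,:] = [+0.0000 -0.0244 -0.0427 +0.1890]
  T[3,:] = [+0.0000 +0.1076 -0.0329 +0.0093]
eigenvalue magnitudes: 0.3237, 0.2259, 0.0830, 0.0000.
spectral radius ρ = 0.3237; 0.3237 < 1, so it converges for any x₀.

yes, ρ = 0.3237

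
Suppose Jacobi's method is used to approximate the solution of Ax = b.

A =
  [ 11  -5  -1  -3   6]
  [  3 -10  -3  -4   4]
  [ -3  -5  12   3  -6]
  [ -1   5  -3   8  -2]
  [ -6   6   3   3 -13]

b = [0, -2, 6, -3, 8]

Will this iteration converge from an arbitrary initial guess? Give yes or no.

no

Let D = diag(11, -10, 12, 8, -13); L, U the strict triangles.
Jacobi T = -D⁻¹(L+U): T[3,4] = -(-2)/(8) = +0.2500; T[3,3] = 0.
  T[0,:] = [+0.0000  +0.4545  +0.0909  +0.2727  -0.5455]
  T[1,:] = [+0.3000  +0.0000  -0.3000  -0.4000  +0.4000]
  T[2,:] = [+0.2500  +0.4167  +0.0000  -0.2500  +0.5000]
  T[3,:] = [+0.1250  -0.6250  +0.3750  +0.0000  +0.2500]
  T[4,:] = [-0.4615  +0.4615  +0.2308  +0.2308  +0.0000]
moduli |λ_i(T)| = 1.1746, 0.4903, 0.4903, 0.4874, 0.0406.
ρ = 1.1746; 1.1746 > 1: divergent.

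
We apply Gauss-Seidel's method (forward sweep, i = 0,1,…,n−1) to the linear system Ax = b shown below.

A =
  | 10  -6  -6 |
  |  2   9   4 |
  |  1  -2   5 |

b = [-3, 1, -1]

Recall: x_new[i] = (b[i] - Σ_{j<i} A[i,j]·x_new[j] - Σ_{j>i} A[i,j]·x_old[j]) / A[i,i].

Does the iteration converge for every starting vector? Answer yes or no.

Split A = D + L + U, D = diag(10, 9, 5).
GS T = -(D+L)⁻¹U: row 0 first, T[0,1] = -(-6)/(10) = +0.6000; later rows by forward substitution.
  T[0,:] = [+0.0000  +0.6000  +0.6000]
  T[1,:] = [+0.0000  -0.1333  -0.5778]
  T[2,:] = [+0.0000  -0.1733  -0.3511]
|eigenvalues of T|: 0.5769, 0.0924, 0.0000.
spectral radius ρ = 0.5769; 0.5769 < 1 ⇒ converges.

yes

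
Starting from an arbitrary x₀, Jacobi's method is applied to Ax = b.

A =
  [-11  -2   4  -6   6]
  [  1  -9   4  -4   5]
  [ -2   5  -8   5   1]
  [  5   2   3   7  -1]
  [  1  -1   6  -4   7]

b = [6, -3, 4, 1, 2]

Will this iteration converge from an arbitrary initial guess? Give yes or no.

Let D = diag(-11, -9, -8, 7, 7); L, U the strict triangles.
Jacobi T = -D⁻¹(L+U): T[2,1] = -(5)/(-8) = +0.6250; T[2,2] = 0.
  T[0,:] = [+0.0000 -0.1818 +0.3636 -0.5455 +0.5455]
  T[1,:] = [+0.1111 +0.0000 +0.4444 -0.4444 +0.5556]
  T[2,:] = [-0.2500 +0.6250 +0.0000 +0.6250 +0.1250]
  T[3,:] = [-0.7143 -0.2857 -0.4286 +0.0000 +0.1429]
  T[4,:] = [-0.1429 +0.1429 -0.8571 +0.5714 +0.0000]
|λ(T)| sorted: 1.1226, 0.7622, 0.7622, 0.3617, 0.0170.
ρ = 1.1226; 1.1226 > 1 ⇒ diverges.

no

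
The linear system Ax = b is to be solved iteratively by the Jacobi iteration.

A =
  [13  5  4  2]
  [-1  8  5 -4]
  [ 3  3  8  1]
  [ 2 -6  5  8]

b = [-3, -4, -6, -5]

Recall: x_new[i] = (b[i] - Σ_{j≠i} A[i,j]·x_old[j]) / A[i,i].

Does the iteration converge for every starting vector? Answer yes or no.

yes

A = D + L + U where D = diag(13, 8, 8, 8).
T_J = -D⁻¹(L+U): T[1,0] = -(-1)/(8) = +0.1250; T[1,1] = 0.
  T[0,:] = [+0.0000 -0.3846 -0.3077 -0.1538]
  T[1,:] = [+0.1250 +0.0000 -0.6250 +0.5000]
  T[2,:] = [-0.3750 -0.3750 +0.0000 -0.1250]
  T[3,:] = [-0.2500 +0.7500 -0.6250 +0.0000]
|eigenvalues of T|: 0.8475, 0.6293, 0.6293, 0.3828.
spectral radius ρ = 0.8475; 0.8475 < 1 ⇒ converges.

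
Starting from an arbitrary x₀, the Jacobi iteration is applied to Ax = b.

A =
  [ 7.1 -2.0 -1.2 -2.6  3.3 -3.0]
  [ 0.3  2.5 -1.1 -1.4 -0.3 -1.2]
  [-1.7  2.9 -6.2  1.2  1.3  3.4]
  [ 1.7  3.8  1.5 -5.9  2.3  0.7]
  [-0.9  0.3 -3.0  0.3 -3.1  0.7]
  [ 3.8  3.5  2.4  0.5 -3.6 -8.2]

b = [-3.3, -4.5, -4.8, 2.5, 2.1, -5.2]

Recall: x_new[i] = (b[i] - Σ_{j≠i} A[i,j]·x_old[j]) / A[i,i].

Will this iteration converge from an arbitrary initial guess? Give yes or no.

no

Diagonal D = diag(7.1, 2.5, -6.2, -5.9, -3.1, -8.2); L, U strict lower/upper.
T_J = -D⁻¹(L+U): T[1,4] = -(-0.3)/(2.5) = +0.1200; T[1,1] = 0.
  T[0,:] = [+0.0000 +0.2817 +0.1690 +0.3662 -0.4648 +0.4225]
  T[1,:] = [-0.1200 +0.0000 +0.4400 +0.5600 +0.1200 +0.4800]
  T[2,:] = [-0.2742 +0.4677 +0.0000 +0.1935 +0.2097 +0.5484]
  T[3,:] = [+0.2881 +0.6441 +0.2542 +0.0000 +0.3898 +0.1186]
  T[4,:] = [-0.2903 +0.0968 -0.9677 +0.0968 +0.0000 +0.2258]
  T[5,:] = [+0.4634 +0.4268 +0.2927 +0.0610 -0.4390 +0.0000]
|λ(T)| sorted: 1.2158, 0.8777, 0.3892, 0.3311, 0.3311, 0.0521.
ρ(T) = max|λ| = 1.2158; 1.2158 > 1 ⇒ diverges.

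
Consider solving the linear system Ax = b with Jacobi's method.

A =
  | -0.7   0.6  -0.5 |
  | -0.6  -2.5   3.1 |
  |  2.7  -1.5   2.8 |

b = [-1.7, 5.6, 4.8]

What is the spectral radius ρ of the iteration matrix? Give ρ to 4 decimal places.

1.3550

Split A = D + L + U, D = diag(-0.7, -2.5, 2.8).
Jacobi T = -D⁻¹(L+U): T[1,0] = -(-0.6)/(-2.5) = -0.2400; T[1,1] = 0.
  T[0,:] = [+0.0000, +0.8571, -0.7143]
  T[1,:] = [-0.2400, +0.0000, +1.2400]
  T[2,:] = [-0.9643, +0.5357, +0.0000]
|eigenvalues of T|: 1.3550, 0.8298, 0.8298.
ρ(T) = max|λ| = 1.3550; 1.3550 > 1: divergent.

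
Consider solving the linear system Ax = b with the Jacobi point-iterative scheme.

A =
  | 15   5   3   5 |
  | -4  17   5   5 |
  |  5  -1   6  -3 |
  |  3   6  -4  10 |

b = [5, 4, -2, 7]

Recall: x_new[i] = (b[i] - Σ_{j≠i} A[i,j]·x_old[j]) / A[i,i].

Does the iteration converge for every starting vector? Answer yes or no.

yes

A = D + L + U where D = diag(15, 17, 6, 10).
Jacobi T = -D⁻¹(L+U): T[2,0] = -(5)/(6) = -0.8333; T[2,2] = 0.
  T[0,:] = [+0.0000, -0.3333, -0.2000, -0.3333]
  T[1,:] = [+0.2353, +0.0000, -0.2941, -0.2941]
  T[2,:] = [-0.8333, +0.1667, +0.0000, +0.5000]
  T[3,:] = [-0.3000, -0.6000, +0.4000, +0.0000]
|roots of det(T-λI)|: 0.8252, 0.4537, 0.3802, 0.0087.
spectral radius ρ = 0.8252; 0.8252 < 1, so it converges for any x₀.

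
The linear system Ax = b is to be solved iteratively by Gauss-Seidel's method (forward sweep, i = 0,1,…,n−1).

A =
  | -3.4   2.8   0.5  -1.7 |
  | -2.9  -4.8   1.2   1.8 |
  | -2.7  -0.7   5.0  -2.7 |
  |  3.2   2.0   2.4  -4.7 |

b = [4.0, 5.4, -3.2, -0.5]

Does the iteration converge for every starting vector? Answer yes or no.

Diagonal D = diag(-3.4, -4.8, 5, -4.7); L, U strict lower/upper.
GS T = -(D+L)⁻¹U: row 0 first, T[0,3] = -(-1.7)/(-3.4) = -0.5000; later rows by forward substitution.
  T[0,:] = [+0.0000 +0.8235 +0.1471 -0.5000]
  T[1,:] = [+0.0000 -0.4975 +0.1612 +0.6771]
  T[2,:] = [+0.0000 +0.3750 +0.1020 +0.3648]
  T[3,:] = [+0.0000 +0.5405 +0.2208 +0.1340]
|eigenvalues of T|: 0.8659, 0.7249, 0.1206, 0.0000.
spectral radius ρ = 0.8659; 0.8659 < 1 ⇒ converges.

yes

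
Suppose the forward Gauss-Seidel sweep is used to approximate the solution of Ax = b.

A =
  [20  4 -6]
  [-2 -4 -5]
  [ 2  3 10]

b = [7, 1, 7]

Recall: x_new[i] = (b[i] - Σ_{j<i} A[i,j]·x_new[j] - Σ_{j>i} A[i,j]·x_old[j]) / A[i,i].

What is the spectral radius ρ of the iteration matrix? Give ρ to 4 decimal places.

0.2839

A = D + L + U where D = diag(20, -4, 10).
Gauss-Seidel: T = -(D+L)⁻¹U, row 0 first, T[0,2] = -(-6)/(20) = +0.3000; later rows by forward substitution.
  T[0,:] = [+0.0000  -0.2000  +0.3000]
  T[1,:] = [+0.0000  +0.1000  -1.4000]
  T[2,:] = [+0.0000  +0.0100  +0.3600]
|λ(T)| sorted: 0.2839, 0.1761, 0.0000.
spectral radius ρ = 0.2839; 0.2839 < 1: convergent.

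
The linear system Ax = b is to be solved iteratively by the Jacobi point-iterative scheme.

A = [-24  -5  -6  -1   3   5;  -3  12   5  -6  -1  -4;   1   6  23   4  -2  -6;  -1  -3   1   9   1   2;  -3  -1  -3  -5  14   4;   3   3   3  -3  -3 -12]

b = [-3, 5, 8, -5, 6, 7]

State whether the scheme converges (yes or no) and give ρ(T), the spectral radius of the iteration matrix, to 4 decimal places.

yes, ρ = 0.8302

Split A = D + L + U, D = diag(-24, 12, 23, 9, 14, -12).
Jacobi T = -D⁻¹(L+U): T[1,2] = -(5)/(12) = -0.4167; T[1,1] = 0.
  T[0,:] = [+0.0000 -0.2083 -0.2500 -0.0417 +0.1250 +0.2083]
  T[1,:] = [+0.2500 +0.0000 -0.4167 +0.5000 +0.0833 +0.3333]
  T[2,:] = [-0.0435 -0.2609 +0.0000 -0.1739 +0.0870 +0.2609]
  T[3,:] = [+0.1111 +0.3333 -0.1111 +0.0000 -0.1111 -0.2222]
  T[4,:] = [+0.2143 +0.0714 +0.2143 +0.3571 +0.0000 -0.2857]
  T[5,:] = [+0.2500 +0.2500 +0.2500 -0.2500 -0.2500 +0.0000]
moduli |λ_i(T)| = 0.8302, 0.5857, 0.3231, 0.1983, 0.0841, 0.0841.
ρ(T) = max|λ| = 0.8302; 0.8302 < 1: convergent.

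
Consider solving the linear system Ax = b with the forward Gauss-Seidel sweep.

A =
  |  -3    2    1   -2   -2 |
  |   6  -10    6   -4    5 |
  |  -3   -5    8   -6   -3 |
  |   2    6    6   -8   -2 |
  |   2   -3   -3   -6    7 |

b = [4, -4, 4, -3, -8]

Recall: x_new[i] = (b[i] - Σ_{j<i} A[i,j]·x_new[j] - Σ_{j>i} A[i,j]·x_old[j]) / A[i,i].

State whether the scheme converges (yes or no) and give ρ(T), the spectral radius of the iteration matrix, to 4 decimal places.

Let D = diag(-3, -10, 8, -8, 7); L, U the strict triangles.
Gauss-Seidel: T = -(D+L)⁻¹U, row 0 first, T[0,4] = -(-2)/(-3) = -0.6667; later rows by forward substitution.
  T[0,:] = [+0.0000  +0.6667  +0.3333  -0.6667  -0.6667]
  T[1,:] = [+0.0000  +0.4000  +0.8000  -0.8000  +0.1000]
  T[2,:] = [+0.0000  +0.5000  +0.6250  +0.0000  +0.1875]
  T[3,:] = [+0.0000  +0.8417  +1.1521  -0.7667  -0.2010]
  T[4,:] = [+0.0000  +0.9167  +1.5030  -0.8095  +0.1414]
eigenvalue magnitudes: 1.1532, 0.6311, 0.1716, 0.1716, 0.0000.
ρ(T) = max|λ| = 1.1532; 1.1532 > 1: divergent.

no, ρ = 1.1532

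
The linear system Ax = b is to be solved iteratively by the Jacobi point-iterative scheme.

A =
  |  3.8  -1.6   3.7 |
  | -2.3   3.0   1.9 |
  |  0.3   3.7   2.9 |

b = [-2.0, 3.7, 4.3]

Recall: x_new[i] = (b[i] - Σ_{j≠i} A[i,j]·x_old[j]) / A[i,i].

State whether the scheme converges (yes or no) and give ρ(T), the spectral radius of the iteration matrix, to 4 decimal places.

Diagonal D = diag(3.8, 3, 2.9); L, U strict lower/upper.
T_J = -D⁻¹(L+U): T[1,0] = -(-2.3)/(3) = +0.7667; T[1,1] = 0.
  T[0,:] = [+0.0000  +0.4211  -0.9737]
  T[1,:] = [+0.7667  +0.0000  -0.6333]
  T[2,:] = [-0.1034  -1.2759  +0.0000]
|eigenvalues of T|: 1.3914, 0.8393, 0.8393.
spectral radius ρ = 1.3914; 1.3914 > 1, so it fails to converge.

no, ρ = 1.3914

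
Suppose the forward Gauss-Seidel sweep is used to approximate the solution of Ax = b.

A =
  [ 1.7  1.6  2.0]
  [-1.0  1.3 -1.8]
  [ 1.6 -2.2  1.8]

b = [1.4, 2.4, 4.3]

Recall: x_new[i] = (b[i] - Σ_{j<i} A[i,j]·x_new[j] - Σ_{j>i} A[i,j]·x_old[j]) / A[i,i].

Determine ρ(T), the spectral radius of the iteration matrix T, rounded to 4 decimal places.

1.6221

Let D = diag(1.7, 1.3, 1.8); L, U the strict triangles.
Gauss-Seidel: T = -(D+L)⁻¹U, row 0 first, T[0,2] = -(2)/(1.7) = -1.1765; later rows by forward substitution.
  T[0,:] = [+0.0000, -0.9412, -1.1765]
  T[1,:] = [+0.0000, -0.7240, +0.4796]
  T[2,:] = [+0.0000, -0.0483, +1.6320]
|λ(T)| sorted: 1.6221, 0.7141, 0.0000.
ρ(T) = max|λ| = 1.6221; 1.6221 > 1: divergent.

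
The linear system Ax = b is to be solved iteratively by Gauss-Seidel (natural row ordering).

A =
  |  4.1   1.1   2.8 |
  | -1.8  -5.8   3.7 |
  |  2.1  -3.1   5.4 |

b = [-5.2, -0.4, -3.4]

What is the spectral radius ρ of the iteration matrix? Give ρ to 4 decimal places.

Diagonal D = diag(4.1, -5.8, 5.4); L, U strict lower/upper.
T_GS = -(D+L)⁻¹U: row 0 first, T[0,1] = -(1.1)/(4.1) = -0.2683; later rows by forward substitution.
  T[0,:] = [+0.0000, -0.2683, -0.6829]
  T[1,:] = [+0.0000, +0.0833, +0.8499]
  T[2,:] = [+0.0000, +0.1521, +0.7535]
moduli |λ_i(T)| = 0.9099, 0.0732, 0.0000.
spectral radius ρ = 0.9099; 0.9099 < 1, so it converges for any x₀.

0.9099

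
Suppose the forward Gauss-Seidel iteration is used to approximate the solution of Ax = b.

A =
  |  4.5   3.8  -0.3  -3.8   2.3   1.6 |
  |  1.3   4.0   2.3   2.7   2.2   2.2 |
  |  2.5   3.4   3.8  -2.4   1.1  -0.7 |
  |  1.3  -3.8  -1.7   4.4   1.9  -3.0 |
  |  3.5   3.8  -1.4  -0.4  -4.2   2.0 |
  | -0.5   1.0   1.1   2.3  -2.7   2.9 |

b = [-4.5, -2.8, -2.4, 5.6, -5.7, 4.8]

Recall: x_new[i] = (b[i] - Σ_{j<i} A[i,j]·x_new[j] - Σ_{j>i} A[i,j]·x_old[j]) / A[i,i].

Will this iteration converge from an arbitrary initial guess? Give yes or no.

Write A = D+L+U with D = diag(4.5, 4, 3.8, 4.4, -4.2, 2.9).
Gauss-Seidel: T = -(D+L)⁻¹U, row 0 first, T[0,3] = -(-3.8)/(4.5) = +0.8444; later rows by forward substitution.
  T[0,:] = [+0.0000 -0.8444 +0.0667 +0.8444 -0.5111 -0.3556]
  T[1,:] = [+0.0000 +0.2744 -0.5967 -0.9494 -0.3839 -0.4344]
  T[2,:] = [+0.0000 +0.3100 +0.4900 +0.9255 +0.3903 +0.8068]
  T[3,:] = [+0.0000 +0.6063 -0.3457 -0.7119 -0.4616 +0.7234]
  T[4,:] = [+0.0000 -0.6165 -0.6147 -0.3960 -0.8594 -0.5510]
  T[5,:] = [+0.0000 -1.4126 -0.2668 +0.3178 -0.5378 -1.3043]
|roots of det(T-λI)|: 1.4154, 0.9269, 0.5574, 0.3667, 0.0405, 0.0000.
spectral radius ρ = 1.4154; 1.4154 > 1, so it fails to converge.

no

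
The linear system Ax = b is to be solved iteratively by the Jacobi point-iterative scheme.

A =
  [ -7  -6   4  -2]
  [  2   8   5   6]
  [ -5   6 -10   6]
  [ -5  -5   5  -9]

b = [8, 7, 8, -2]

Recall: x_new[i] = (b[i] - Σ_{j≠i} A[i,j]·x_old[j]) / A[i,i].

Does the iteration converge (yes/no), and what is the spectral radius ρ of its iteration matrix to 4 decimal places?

A = D + L + U where D = diag(-7, 8, -10, -9).
T_J = -D⁻¹(L+U): T[3,2] = -(5)/(-9) = +0.5556; T[3,3] = 0.
  T[0,:] = [+0.0000 -0.8571 +0.5714 -0.2857]
  T[1,:] = [-0.2500 +0.0000 -0.6250 -0.7500]
  T[2,:] = [-0.5000 +0.6000 +0.0000 +0.6000]
  T[3,:] = [-0.5556 -0.5556 +0.5556 +0.0000]
|λ(T)| sorted: 1.1285, 0.8911, 0.8911, 0.0155.
ρ = 1.1285; 1.1285 > 1: divergent.

no, ρ = 1.1285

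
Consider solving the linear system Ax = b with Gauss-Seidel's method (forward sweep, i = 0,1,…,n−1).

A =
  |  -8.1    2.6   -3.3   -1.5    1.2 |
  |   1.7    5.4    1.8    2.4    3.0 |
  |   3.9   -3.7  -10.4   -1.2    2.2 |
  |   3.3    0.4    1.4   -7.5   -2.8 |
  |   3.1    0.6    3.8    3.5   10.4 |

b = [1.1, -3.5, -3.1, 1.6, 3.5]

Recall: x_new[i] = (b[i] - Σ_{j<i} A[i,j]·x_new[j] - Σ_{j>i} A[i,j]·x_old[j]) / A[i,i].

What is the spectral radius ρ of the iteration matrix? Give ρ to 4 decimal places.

0.5405

A = D + L + U where D = diag(-8.1, 5.4, -10.4, -7.5, 10.4).
Gauss-Seidel: T = -(D+L)⁻¹U, row 0 first, T[0,3] = -(-1.5)/(-8.1) = -0.1852; later rows by forward substitution.
  T[0,:] = [+0.0000, +0.3210, -0.4074, -0.1852, +0.1481]
  T[1,:] = [+0.0000, -0.1011, -0.2051, -0.3861, -0.6022]
  T[2,:] = [+0.0000, +0.1563, -0.0798, -0.0475, +0.4813]
  T[3,:] = [+0.0000, +0.1650, -0.2051, -0.1109, -0.2504]
  T[4,:] = [+0.0000, -0.2025, +0.2315, +0.1321, -0.1010]
|λ(T)| sorted: 0.5405, 0.1427, 0.1427, 0.1248, 0.0000.
spectral radius ρ = 0.5405; 0.5405 < 1, so it converges for any x₀.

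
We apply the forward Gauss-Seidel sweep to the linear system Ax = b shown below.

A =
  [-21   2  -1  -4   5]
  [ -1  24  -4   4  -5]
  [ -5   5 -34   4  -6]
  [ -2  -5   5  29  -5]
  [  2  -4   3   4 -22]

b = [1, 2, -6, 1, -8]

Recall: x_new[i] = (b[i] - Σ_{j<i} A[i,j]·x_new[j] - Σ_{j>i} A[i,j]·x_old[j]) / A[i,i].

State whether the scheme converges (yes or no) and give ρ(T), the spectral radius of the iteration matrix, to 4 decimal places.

yes, ρ = 0.1548

Split A = D + L + U, D = diag(-21, 24, -34, 29, -22).
Gauss-Seidel: T = -(D+L)⁻¹U, row 0 first, T[0,1] = -(2)/(-21) = +0.0952; later rows by forward substitution.
  T[0,:] = [+0.0000, +0.0952, -0.0476, -0.1905, +0.2381]
  T[1,:] = [+0.0000, +0.0040, +0.1647, -0.1746, +0.2183]
  T[2,:] = [+0.0000, -0.0134, +0.0312, +0.1200, -0.1794]
  T[3,:] = [+0.0000, +0.0096, +0.0197, -0.0639, +0.2574]
  T[4,:] = [+0.0000, +0.0078, -0.0264, +0.0192, +0.0043]
|λ(T)| sorted: 0.1548, 0.0650, 0.0650, 0.0447, 0.0000.
spectral radius ρ = 0.1548; 0.1548 < 1 ⇒ converges.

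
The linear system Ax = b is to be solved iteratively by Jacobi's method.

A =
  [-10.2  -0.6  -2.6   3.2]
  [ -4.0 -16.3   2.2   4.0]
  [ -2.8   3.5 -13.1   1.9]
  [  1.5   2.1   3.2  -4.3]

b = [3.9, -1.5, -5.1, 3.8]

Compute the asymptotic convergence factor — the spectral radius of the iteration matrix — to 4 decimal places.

Write A = D+L+U with D = diag(-10.2, -16.3, -13.1, -4.3).
Jacobi: T = -D⁻¹(L+U), T[0,2] = -(-2.6)/(-10.2) = -0.2549; T[0,0] = 0.
  T[0,:] = [+0.0000, -0.0588, -0.2549, +0.3137]
  T[1,:] = [-0.2454, +0.0000, +0.1350, +0.2454]
  T[2,:] = [-0.2137, +0.2672, +0.0000, +0.1450]
  T[3,:] = [+0.3488, +0.4884, +0.7442, +0.0000]
|eigenvalues of T|: 0.6410, 0.5221, 0.3708, 0.2520.
spectral radius ρ = 0.6410; 0.6410 < 1: convergent.

0.6410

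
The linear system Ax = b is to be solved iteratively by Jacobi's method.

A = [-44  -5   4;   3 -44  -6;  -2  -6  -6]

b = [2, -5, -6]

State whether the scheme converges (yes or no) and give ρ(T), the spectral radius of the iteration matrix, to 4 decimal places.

Write A = D+L+U with D = diag(-44, -44, -6).
Jacobi: T = -D⁻¹(L+U), T[0,1] = -(-5)/(-44) = -0.1136; T[0,0] = 0.
  T[0,:] = [+0.0000 -0.1136 +0.0909]
  T[1,:] = [+0.0682 +0.0000 -0.1364]
  T[2,:] = [-0.3333 -1.0000 +0.0000]
|eigenvalues of T|: 0.3603, 0.2106, 0.1497.
ρ(T) = max|λ| = 0.3603; 0.3603 < 1: convergent.

yes, ρ = 0.3603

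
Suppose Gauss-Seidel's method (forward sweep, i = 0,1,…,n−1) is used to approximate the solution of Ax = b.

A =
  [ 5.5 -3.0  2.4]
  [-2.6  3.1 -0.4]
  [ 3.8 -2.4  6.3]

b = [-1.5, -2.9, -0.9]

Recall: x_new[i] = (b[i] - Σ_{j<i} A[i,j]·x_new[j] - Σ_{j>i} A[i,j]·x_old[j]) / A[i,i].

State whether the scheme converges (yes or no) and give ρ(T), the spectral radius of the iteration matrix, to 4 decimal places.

yes, ρ = 0.5538

Write A = D+L+U with D = diag(5.5, 3.1, 6.3).
Gauss-Seidel: T = -(D+L)⁻¹U, row 0 first, T[0,1] = -(-3)/(5.5) = +0.5455; later rows by forward substitution.
  T[0,:] = [+0.0000 +0.5455 -0.4364]
  T[1,:] = [+0.0000 +0.4575 -0.2370]
  T[2,:] = [+0.0000 -0.1547 +0.1729]
|eigenvalues of T|: 0.5538, 0.0767, 0.0000.
ρ(T) = max|λ| = 0.5538; 0.5538 < 1: convergent.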